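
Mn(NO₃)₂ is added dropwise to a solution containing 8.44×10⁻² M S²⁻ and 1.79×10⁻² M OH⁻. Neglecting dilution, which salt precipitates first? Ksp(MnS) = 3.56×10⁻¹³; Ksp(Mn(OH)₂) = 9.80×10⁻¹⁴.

MnS

A salt starts to precipitate once the ion product Q reaches its Ksp.
For MnS: [Mn²⁺] = (Ksp/[S²⁻]) = 4.22×10⁻¹² M
For Mn(OH)₂: [Mn²⁺] = (Ksp/[OH⁻]^2) = 3.06×10⁻¹⁰ M
MnS requires the lower [Mn²⁺], so it precipitates first.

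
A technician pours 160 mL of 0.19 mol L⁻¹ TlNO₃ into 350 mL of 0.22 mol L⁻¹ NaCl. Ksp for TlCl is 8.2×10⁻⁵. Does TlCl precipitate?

The combined volume is 510 mL.
[Tl⁺] = (0.19)(160)/510 = 6.0×10⁻² mol L⁻¹
[Cl⁻] = (0.22)(350)/510 = 0.15 mol L⁻¹
Q = [Tl⁺][Cl⁻] = 9.0×10⁻³
Since Q (9.0×10⁻³) exceeds Ksp (8.2×10⁻⁵), TlCl will precipitate.

Yes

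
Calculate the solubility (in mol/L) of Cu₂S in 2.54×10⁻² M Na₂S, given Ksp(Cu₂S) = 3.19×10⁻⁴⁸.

Cu₂S(s) ⇌ 2 Cu⁺(aq) + S²⁻(aq)
With S²⁻ already at 2.54×10⁻² M and s small, take [S²⁻] ≈ 2.54×10⁻² M and [Cu⁺] = 2s.
Ksp = [Cu⁺]^2[S²⁻] = (2s)^2(2.54×10⁻²)
(2s)^2 = 3.19×10⁻⁴⁸ / (2.54×10⁻²) = 1.26×10⁻⁴⁶
s = 5.60×10⁻²⁴ M

5.60×10⁻²⁴ M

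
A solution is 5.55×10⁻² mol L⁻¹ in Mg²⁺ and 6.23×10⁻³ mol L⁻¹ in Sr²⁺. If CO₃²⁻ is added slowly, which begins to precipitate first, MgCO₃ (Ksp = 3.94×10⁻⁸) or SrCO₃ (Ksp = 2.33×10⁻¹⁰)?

SrCO₃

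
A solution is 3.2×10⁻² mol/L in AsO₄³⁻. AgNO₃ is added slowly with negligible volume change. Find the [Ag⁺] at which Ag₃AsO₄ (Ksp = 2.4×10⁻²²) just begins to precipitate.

2.0×10⁻⁷ M

Precipitation begins when Q = Ksp.
Ag₃AsO₄(s) ⇌ 3 Ag⁺(aq) + AsO₄³⁻(aq)
Ksp = [Ag⁺]^3[AsO₄³⁻] = [Ag⁺]^3(3.2×10⁻²)
[Ag⁺]^3 = 2.4×10⁻²² / (3.2×10⁻²) = 7.5×10⁻²¹
[Ag⁺] = 2.0×10⁻⁷ mol/L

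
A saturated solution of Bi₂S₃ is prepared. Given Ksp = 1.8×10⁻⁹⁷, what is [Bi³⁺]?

Bi₂S₃(s) ⇌ 2 Bi³⁺(aq) + 3 S²⁻(aq)
For each mole of Bi₂S₃ that dissolves per liter, [Bi³⁺] = 2s and [S²⁻] = 3s; let s denote this solubility.
Ksp = [Bi³⁺]^2[S²⁻]^3 = (2s)^2 · (3s)^3 = 108s^5 = 1.8×10⁻⁹⁷
s = 1.8×10⁻²⁰ mol/L
[Bi³⁺] = 2s = 3.5×10⁻²⁰ mol/L

3.5×10⁻²⁰ M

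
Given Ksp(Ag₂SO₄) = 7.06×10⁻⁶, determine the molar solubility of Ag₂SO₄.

1.21×10⁻² M

Ag₂SO₄(s) ⇌ 2 Ag⁺(aq) + SO₄²⁻(aq)
Call the molar solubility s, so that [Ag⁺] = 2s and [SO₄²⁻] = s.
Ksp = [Ag⁺]^2[SO₄²⁻] = (2s)^2 · s = 4s^3
4s^3 = 7.06×10⁻⁶  ⇒  s^3 = 1.77×10⁻⁶
s = 1.21×10⁻² mol L⁻¹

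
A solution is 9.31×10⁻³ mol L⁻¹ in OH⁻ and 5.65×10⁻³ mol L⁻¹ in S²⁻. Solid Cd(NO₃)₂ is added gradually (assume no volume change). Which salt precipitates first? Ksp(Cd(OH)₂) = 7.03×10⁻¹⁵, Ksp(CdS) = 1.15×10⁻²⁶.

CdS

Each salt precipitates once Q = Ksp for that salt.
For Cd(OH)₂: [Cd²⁺] = (Ksp/[OH⁻]^2) = 8.11×10⁻¹¹ mol L⁻¹
For CdS: [Cd²⁺] = (Ksp/[S²⁻]) = 2.04×10⁻²⁴ mol L⁻¹
CdS requires the lower [Cd²⁺], so it precipitates first.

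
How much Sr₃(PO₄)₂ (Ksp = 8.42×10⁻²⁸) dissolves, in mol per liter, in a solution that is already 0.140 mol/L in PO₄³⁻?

1.17×10⁻⁹ M

Sr₃(PO₄)₂(s) ⇌ 3 Sr²⁺(aq) + 2 PO₄³⁻(aq)
Let s be the solubility of Sr₃(PO₄)₂ here. The common ion gives [PO₄³⁻] ≈ 0.140 mol/L, and [Sr²⁺] = 3s.
Ksp = [Sr²⁺]^3[PO₄³⁻]^2 = (3s)^3(0.140)^2
(3s)^3 = 8.42×10⁻²⁸ / (0.140)^2 = 4.30×10⁻²⁶
s = 1.17×10⁻⁹ mol/L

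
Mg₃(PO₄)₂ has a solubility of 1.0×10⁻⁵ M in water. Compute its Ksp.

Mg₃(PO₄)₂(s) ⇌ 3 Mg²⁺(aq) + 2 PO₄³⁻(aq)
Call the molar solubility s, so that [Mg²⁺] = 3s and [PO₄³⁻] = 2s.
Ksp = [Mg²⁺]^3[PO₄³⁻]^2 = (3s)^3 · (2s)^2 = 108s^5
Ksp = 108 × (1.0×10⁻⁵)^5 = 1.1×10⁻²³

Ksp = 1.1×10⁻²³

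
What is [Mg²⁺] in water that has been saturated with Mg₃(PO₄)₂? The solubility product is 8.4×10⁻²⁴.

2.9×10⁻⁵ M

Mg₃(PO₄)₂(s) ⇌ 3 Mg²⁺(aq) + 2 PO₄³⁻(aq)
For each mole of Mg₃(PO₄)₂ that dissolves per liter, [Mg²⁺] = 3s and [PO₄³⁻] = 2s; let s denote this solubility.
Ksp = [Mg²⁺]^3[PO₄³⁻]^2 = (3s)^3 · (2s)^2 = 108s^5 = 8.4×10⁻²⁴
s = 9.5×10⁻⁶ M
[Mg²⁺] = 3s = 2.9×10⁻⁵ M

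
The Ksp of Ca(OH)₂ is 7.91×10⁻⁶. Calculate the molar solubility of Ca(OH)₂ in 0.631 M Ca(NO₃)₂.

1.77×10⁻³ M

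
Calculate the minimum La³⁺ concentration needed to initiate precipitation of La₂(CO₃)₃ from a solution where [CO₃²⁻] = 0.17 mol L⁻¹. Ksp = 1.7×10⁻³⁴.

1.9×10⁻¹⁶ M

Precipitation begins when Q = Ksp.
La₂(CO₃)₃(s) ⇌ 2 La³⁺(aq) + 3 CO₃²⁻(aq)
Ksp = [La³⁺]^2[CO₃²⁻]^3 = [La³⁺]^2(0.17)^3
[La³⁺]^2 = 1.7×10⁻³⁴ / (0.17)^3 = 3.5×10⁻³²
[La³⁺] = 1.9×10⁻¹⁶ mol L⁻¹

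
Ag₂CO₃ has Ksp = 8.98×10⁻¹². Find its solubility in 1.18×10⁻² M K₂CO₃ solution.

Ag₂CO₃(s) ⇌ 2 Ag⁺(aq) + CO₃²⁻(aq)
Let s be the solubility of Ag₂CO₃ here. The common ion gives [CO₃²⁻] ≈ 1.18×10⁻² M, and [Ag⁺] = 2s.
Ksp = [Ag⁺]^2[CO₃²⁻] = (2s)^2(1.18×10⁻²)
(2s)^2 = 8.98×10⁻¹² / (1.18×10⁻²) = 7.61×10⁻¹⁰
s = 1.38×10⁻⁵ M

1.38×10⁻⁵ M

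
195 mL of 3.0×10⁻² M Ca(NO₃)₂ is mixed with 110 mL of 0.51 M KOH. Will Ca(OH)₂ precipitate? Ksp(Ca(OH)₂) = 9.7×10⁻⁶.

Yes

The combined volume is 305 mL.
[Ca²⁺] = (3.0×10⁻²)(195)/305 = 1.9×10⁻² M
[OH⁻] = (0.51)(110)/305 = 0.18 M
Q = [Ca²⁺][OH⁻]^2 = 6.5×10⁻⁴
Q = 6.5×10⁻⁴ > Ksp = 9.7×10⁻⁶, so the solution is supersaturated and Ca(OH)₂ precipitates.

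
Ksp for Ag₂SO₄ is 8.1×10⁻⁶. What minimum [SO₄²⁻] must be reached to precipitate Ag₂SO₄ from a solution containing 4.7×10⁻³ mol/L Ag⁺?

0.37 M

Precipitation begins when Q = Ksp.
Ag₂SO₄(s) ⇌ 2 Ag⁺(aq) + SO₄²⁻(aq)
Ksp = [Ag⁺]^2[SO₄²⁻] = [SO₄²⁻](4.7×10⁻³)^2
[SO₄²⁻] = 8.1×10⁻⁶ / (4.7×10⁻³)^2 = 0.37
[SO₄²⁻] = 0.37 mol/L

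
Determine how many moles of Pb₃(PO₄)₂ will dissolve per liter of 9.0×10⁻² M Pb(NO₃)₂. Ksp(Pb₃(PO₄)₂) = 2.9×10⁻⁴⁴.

Pb₃(PO₄)₂(s) ⇌ 3 Pb²⁺(aq) + 2 PO₄³⁻(aq)
With Pb²⁺ already at 9.0×10⁻² M and s small, take [Pb²⁺] ≈ 9.0×10⁻² M and [PO₄³⁻] = 2s.
Ksp = [Pb²⁺]^3[PO₄³⁻]^2 = (9.0×10⁻²)^3(2s)^2
(2s)^2 = 2.9×10⁻⁴⁴ / (9.0×10⁻²)^3 = 4.0×10⁻⁴¹
s = 3.2×10⁻²¹ M

3.2×10⁻²¹ M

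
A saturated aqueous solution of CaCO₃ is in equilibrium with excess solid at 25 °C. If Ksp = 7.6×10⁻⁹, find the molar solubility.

8.7×10⁻⁵ M

CaCO₃(s) ⇌ Ca²⁺(aq) + CO₃²⁻(aq)
Let s be the molar solubility. Then [Ca²⁺] = s and [CO₃²⁻] = s.
Ksp = [Ca²⁺][CO₃²⁻] = s · s = s^2
s^2 = 7.6×10⁻⁹
Taking the 2nd root, s = 8.7×10⁻⁵ mol L⁻¹.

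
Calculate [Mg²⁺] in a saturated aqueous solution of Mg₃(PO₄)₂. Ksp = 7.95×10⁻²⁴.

2.82×10⁻⁵ M

Mg₃(PO₄)₂(s) ⇌ 3 Mg²⁺(aq) + 2 PO₄³⁻(aq)
With molar solubility s: [Mg²⁺] = 3s, [PO₄³⁻] = 2s.
Ksp = [Mg²⁺]^3[PO₄³⁻]^2 = (3s)^3 · (2s)^2 = 108s^5 = 7.95×10⁻²⁴
s = 9.41×10⁻⁶ M
[Mg²⁺] = 3s = 2.82×10⁻⁵ M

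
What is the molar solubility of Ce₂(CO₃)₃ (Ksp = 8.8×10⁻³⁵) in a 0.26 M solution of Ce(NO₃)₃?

3.6×10⁻¹² M

Ce₂(CO₃)₃(s) ⇌ 2 Ce³⁺(aq) + 3 CO₃²⁻(aq)
With Ce³⁺ already at 0.26 M and s small, take [Ce³⁺] ≈ 0.26 M and [CO₃²⁻] = 3s.
Ksp = [Ce³⁺]^2[CO₃²⁻]^3 = (0.26)^2(3s)^3
(3s)^3 = 8.8×10⁻³⁵ / (0.26)^2 = 1.3×10⁻³³
s = 3.6×10⁻¹² M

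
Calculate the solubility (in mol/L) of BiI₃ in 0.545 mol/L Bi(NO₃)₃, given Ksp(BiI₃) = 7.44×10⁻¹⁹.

BiI₃(s) ⇌ Bi³⁺(aq) + 3 I⁻(aq)
Let s be the solubility of BiI₃ here. The common ion gives [Bi³⁺] ≈ 0.545 mol/L, and [I⁻] = 3s.
Ksp = [Bi³⁺][I⁻]^3 = (0.545)(3s)^3
(3s)^3 = 7.44×10⁻¹⁹ / (0.545) = 1.37×10⁻¹⁸
s = 3.70×10⁻⁷ mol/L

3.70×10⁻⁷ M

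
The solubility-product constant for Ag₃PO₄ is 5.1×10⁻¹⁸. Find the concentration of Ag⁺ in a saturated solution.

Ag₃PO₄(s) ⇌ 3 Ag⁺(aq) + PO₄³⁻(aq)
With molar solubility s: [Ag⁺] = 3s, [PO₄³⁻] = s.
Ksp = [Ag⁺]^3[PO₄³⁻] = (3s)^3 · s = 27s^4 = 5.1×10⁻¹⁸
s = 2.1×10⁻⁵ M
[Ag⁺] = 3s = 6.3×10⁻⁵ M

6.3×10⁻⁵ M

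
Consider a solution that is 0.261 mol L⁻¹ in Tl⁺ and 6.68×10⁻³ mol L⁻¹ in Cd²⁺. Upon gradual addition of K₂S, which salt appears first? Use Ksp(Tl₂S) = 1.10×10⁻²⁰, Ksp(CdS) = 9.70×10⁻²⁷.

Each salt precipitates once Q = Ksp for that salt.
For Tl₂S: [S²⁻] = (Ksp/[Tl⁺]^2) = 1.61×10⁻¹⁹ mol L⁻¹
For CdS: [S²⁻] = (Ksp/[Cd²⁺]) = 1.45×10⁻²⁴ mol L⁻¹
Since CdS needs less S²⁻ to reach saturation, it precipitates first.

CdS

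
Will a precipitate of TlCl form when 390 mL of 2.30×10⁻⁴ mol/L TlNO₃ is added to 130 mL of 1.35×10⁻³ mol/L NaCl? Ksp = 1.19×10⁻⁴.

No

Total volume after mixing = 390 + 130 = 520 mL.
[Tl⁺] = (2.30×10⁻⁴)(390)/520 = 1.73×10⁻⁴ mol/L
[Cl⁻] = (1.35×10⁻³)(130)/520 = 3.38×10⁻⁴ mol/L
Q = [Tl⁺][Cl⁻] = 5.82×10⁻⁸
Since Q (5.82×10⁻⁸) is less than Ksp (1.19×10⁻⁴), no TlCl precipitates.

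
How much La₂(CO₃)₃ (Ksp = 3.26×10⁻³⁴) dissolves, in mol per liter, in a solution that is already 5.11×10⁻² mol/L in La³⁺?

La₂(CO₃)₃(s) ⇌ 2 La³⁺(aq) + 3 CO₃²⁻(aq)
With La³⁺ already at 5.11×10⁻² mol/L and s small, take [La³⁺] ≈ 5.11×10⁻² mol/L and [CO₃²⁻] = 3s.
Ksp = [La³⁺]^2[CO₃²⁻]^3 = (5.11×10⁻²)^2(3s)^3
(3s)^3 = 3.26×10⁻³⁴ / (5.11×10⁻²)^2 = 1.25×10⁻³¹
s = 1.67×10⁻¹¹ mol/L

1.67×10⁻¹¹ M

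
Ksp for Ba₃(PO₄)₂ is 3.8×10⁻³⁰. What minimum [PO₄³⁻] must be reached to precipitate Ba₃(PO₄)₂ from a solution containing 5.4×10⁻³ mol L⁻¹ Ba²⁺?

4.9×10⁻¹² M

Each salt precipitates once Q = Ksp for that salt.
Ba₃(PO₄)₂(s) ⇌ 3 Ba²⁺(aq) + 2 PO₄³⁻(aq)
Ksp = [Ba²⁺]^3[PO₄³⁻]^2 = [PO₄³⁻]^2(5.4×10⁻³)^3
[PO₄³⁻]^2 = 3.8×10⁻³⁰ / (5.4×10⁻³)^3 = 2.4×10⁻²³
[PO₄³⁻] = 4.9×10⁻¹² mol L⁻¹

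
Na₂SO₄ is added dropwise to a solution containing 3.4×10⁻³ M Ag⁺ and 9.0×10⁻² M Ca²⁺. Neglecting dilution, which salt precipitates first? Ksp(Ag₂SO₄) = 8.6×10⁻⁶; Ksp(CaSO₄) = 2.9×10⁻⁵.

Each salt precipitates once Q = Ksp for that salt.
For Ag₂SO₄: [SO₄²⁻] = (Ksp/[Ag⁺]^2) = 0.74 M
For CaSO₄: [SO₄²⁻] = (Ksp/[Ca²⁺]) = 3.2×10⁻⁴ M
CaSO₄ requires the lower [SO₄²⁻], so it precipitates first.

CaSO₄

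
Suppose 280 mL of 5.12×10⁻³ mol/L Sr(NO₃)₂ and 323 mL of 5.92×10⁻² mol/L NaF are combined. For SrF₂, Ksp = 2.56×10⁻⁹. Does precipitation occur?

Yes

After mixing, V = 280 mL + 323 mL = 603 mL.
[Sr²⁺] = (5.12×10⁻³)(280)/603 = 2.38×10⁻³ mol/L
[F⁻] = (5.92×10⁻²)(323)/603 = 3.17×10⁻² mol/L
Q = [Sr²⁺][F⁻]^2 = 2.39×10⁻⁶
Since Q (2.39×10⁻⁶) exceeds Ksp (2.56×10⁻⁹), SrF₂ will precipitate.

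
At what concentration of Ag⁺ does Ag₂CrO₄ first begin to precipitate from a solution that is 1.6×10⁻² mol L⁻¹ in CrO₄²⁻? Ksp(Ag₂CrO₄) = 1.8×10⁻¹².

Each salt precipitates once Q = Ksp for that salt.
Ag₂CrO₄(s) ⇌ 2 Ag⁺(aq) + CrO₄²⁻(aq)
Ksp = [Ag⁺]^2[CrO₄²⁻] = [Ag⁺]^2(1.6×10⁻²)
[Ag⁺]^2 = 1.8×10⁻¹² / (1.6×10⁻²) = 1.1×10⁻¹⁰
[Ag⁺] = 1.1×10⁻⁵ mol L⁻¹

1.1×10⁻⁵ M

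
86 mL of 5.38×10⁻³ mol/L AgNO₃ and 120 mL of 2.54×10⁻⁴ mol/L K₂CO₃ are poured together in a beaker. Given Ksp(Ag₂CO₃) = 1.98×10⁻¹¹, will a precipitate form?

Yes

The combined volume is 206 mL.
[Ag⁺] = (5.38×10⁻³)(86)/206 = 2.25×10⁻³ mol/L
[CO₃²⁻] = (2.54×10⁻⁴)(120)/206 = 1.48×10⁻⁴ mol/L
Q = [Ag⁺]^2[CO₃²⁻] = 7.46×10⁻¹⁰
Since Q (7.46×10⁻¹⁰) exceeds Ksp (1.98×10⁻¹¹), Ag₂CO₃ will precipitate.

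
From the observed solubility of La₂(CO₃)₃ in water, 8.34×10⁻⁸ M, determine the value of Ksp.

Ksp = 4.36×10⁻³⁴

La₂(CO₃)₃(s) ⇌ 2 La³⁺(aq) + 3 CO₃²⁻(aq)
Call the molar solubility s, so that [La³⁺] = 2s and [CO₃²⁻] = 3s.
Ksp = [La³⁺]^2[CO₃²⁻]^3 = (2s)^2 · (3s)^3 = 108s^5
Ksp = 108 × (8.34×10⁻⁸)^5 = 4.36×10⁻³⁴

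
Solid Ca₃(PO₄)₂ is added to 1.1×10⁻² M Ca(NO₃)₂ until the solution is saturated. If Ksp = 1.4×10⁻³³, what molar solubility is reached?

1.6×10⁻¹⁴ M

Ca₃(PO₄)₂(s) ⇌ 3 Ca²⁺(aq) + 2 PO₄³⁻(aq)
Let s be the solubility of Ca₃(PO₄)₂ here. The common ion gives [Ca²⁺] ≈ 1.1×10⁻² M, and [PO₄³⁻] = 2s.
Ksp = [Ca²⁺]^3[PO₄³⁻]^2 = (1.1×10⁻²)^3(2s)^2
(2s)^2 = 1.4×10⁻³³ / (1.1×10⁻²)^3 = 1.1×10⁻²⁷
s = 1.6×10⁻¹⁴ M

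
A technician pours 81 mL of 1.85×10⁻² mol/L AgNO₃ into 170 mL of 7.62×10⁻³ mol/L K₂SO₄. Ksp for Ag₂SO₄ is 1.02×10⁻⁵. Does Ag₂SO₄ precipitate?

No

After mixing, V = 81 mL + 170 mL = 251 mL.
[Ag⁺] = (1.85×10⁻²)(81)/251 = 5.97×10⁻³ mol/L
[SO₄²⁻] = (7.62×10⁻³)(170)/251 = 5.16×10⁻³ mol/L
Q = [Ag⁺]^2[SO₄²⁻] = 1.84×10⁻⁷
Q = 1.84×10⁻⁷ < Ksp = 1.02×10⁻⁵, so the solution is unsaturated and no precipitate forms.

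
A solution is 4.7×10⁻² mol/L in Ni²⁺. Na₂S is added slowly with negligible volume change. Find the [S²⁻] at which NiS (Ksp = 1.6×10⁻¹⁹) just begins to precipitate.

3.4×10⁻¹⁸ M

A salt starts to precipitate once the ion product Q reaches its Ksp.
NiS(s) ⇌ Ni²⁺(aq) + S²⁻(aq)
Ksp = [Ni²⁺][S²⁻] = [S²⁻](4.7×10⁻²)
[S²⁻] = 1.6×10⁻¹⁹ / (4.7×10⁻²) = 3.4×10⁻¹⁸
[S²⁻] = 3.4×10⁻¹⁸ mol/L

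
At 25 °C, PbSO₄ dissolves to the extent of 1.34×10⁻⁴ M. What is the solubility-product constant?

Ksp = 1.80×10⁻⁸

PbSO₄(s) ⇌ Pb²⁺(aq) + SO₄²⁻(aq)
Call the molar solubility s, so that [Pb²⁺] = s and [SO₄²⁻] = s.
Ksp = [Pb²⁺][SO₄²⁻] = s · s = s^2
Ksp = (1.34×10⁻⁴)^2 = 1.80×10⁻⁸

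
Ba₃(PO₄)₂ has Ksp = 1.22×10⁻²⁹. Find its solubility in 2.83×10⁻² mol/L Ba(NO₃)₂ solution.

Ba₃(PO₄)₂(s) ⇌ 3 Ba²⁺(aq) + 2 PO₄³⁻(aq)
With Ba²⁺ already at 2.83×10⁻² mol/L and s small, take [Ba²⁺] ≈ 2.83×10⁻² mol/L and [PO₄³⁻] = 2s.
Ksp = [Ba²⁺]^3[PO₄³⁻]^2 = (2.83×10⁻²)^3(2s)^2
(2s)^2 = 1.22×10⁻²⁹ / (2.83×10⁻²)^3 = 5.38×10⁻²⁵
s = 3.67×10⁻¹³ mol/L

3.67×10⁻¹³ M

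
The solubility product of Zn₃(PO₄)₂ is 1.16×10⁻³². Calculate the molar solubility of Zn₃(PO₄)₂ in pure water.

1.61×10⁻⁷ M

Zn₃(PO₄)₂(s) ⇌ 3 Zn²⁺(aq) + 2 PO₄³⁻(aq)
With molar solubility s: [Zn²⁺] = 3s, [PO₄³⁻] = 2s.
Ksp = [Zn²⁺]^3[PO₄³⁻]^2 = (3s)^3 · (2s)^2 = 108s^5
108s^5 = 1.16×10⁻³²  ⇒  s^5 = 1.07×10⁻³⁴
s = (1.07×10⁻³⁴)^(1/5) = 1.61×10⁻⁷ mol/L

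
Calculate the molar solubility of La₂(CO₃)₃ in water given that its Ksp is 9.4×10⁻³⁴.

9.7×10⁻⁸ M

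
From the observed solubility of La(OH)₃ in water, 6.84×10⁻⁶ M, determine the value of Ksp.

Ksp = 5.91×10⁻²⁰

La(OH)₃(s) ⇌ La³⁺(aq) + 3 OH⁻(aq)
With molar solubility s: [La³⁺] = s, [OH⁻] = 3s.
Ksp = [La³⁺][OH⁻]^3 = s · (3s)^3 = 27s^4
Ksp = 27 × (6.84×10⁻⁶)^4 = 5.91×10⁻²⁰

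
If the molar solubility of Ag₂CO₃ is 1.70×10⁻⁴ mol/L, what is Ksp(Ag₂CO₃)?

Ag₂CO₃(s) ⇌ 2 Ag⁺(aq) + CO₃²⁻(aq)
Let s be the molar solubility. Then [Ag⁺] = 2s and [CO₃²⁻] = s.
Ksp = [Ag⁺]^2[CO₃²⁻] = (2s)^2 · s = 4s^3
Ksp = 4 × (1.70×10⁻⁴)^3 = 1.97×10⁻¹¹

Ksp = 1.97×10⁻¹¹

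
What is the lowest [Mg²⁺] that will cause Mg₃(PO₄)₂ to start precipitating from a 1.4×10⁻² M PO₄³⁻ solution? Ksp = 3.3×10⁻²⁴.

Precipitation begins when Q = Ksp.
Mg₃(PO₄)₂(s) ⇌ 3 Mg²⁺(aq) + 2 PO₄³⁻(aq)
Ksp = [Mg²⁺]^3[PO₄³⁻]^2 = [Mg²⁺]^3(1.4×10⁻²)^2
[Mg²⁺]^3 = 3.3×10⁻²⁴ / (1.4×10⁻²)^2 = 1.7×10⁻²⁰
[Mg²⁺] = 2.6×10⁻⁷ M

2.6×10⁻⁷ M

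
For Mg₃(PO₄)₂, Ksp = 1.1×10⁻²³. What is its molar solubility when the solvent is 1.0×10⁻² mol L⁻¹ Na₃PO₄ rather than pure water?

Mg₃(PO₄)₂(s) ⇌ 3 Mg²⁺(aq) + 2 PO₄³⁻(aq)
PO₄³⁻ is already present at 1.0×10⁻² mol L⁻¹. If s mol/L of Mg₃(PO₄)₂ dissolves, [Mg²⁺] = 3s while [PO₄³⁻] ≈ 1.0×10⁻² mol L⁻¹.
Ksp = [Mg²⁺]^3[PO₄³⁻]^2 = (3s)^3(1.0×10⁻²)^2
(3s)^3 = 1.1×10⁻²³ / (1.0×10⁻²)^2 = 1.1×10⁻¹⁹
s = 1.6×10⁻⁷ mol L⁻¹

1.6×10⁻⁷ M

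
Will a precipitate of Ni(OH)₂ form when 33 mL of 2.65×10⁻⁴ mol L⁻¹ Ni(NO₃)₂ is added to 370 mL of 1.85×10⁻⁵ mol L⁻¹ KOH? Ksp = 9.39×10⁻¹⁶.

The combined volume is 403 mL.
[Ni²⁺] = (2.65×10⁻⁴)(33)/403 = 2.17×10⁻⁵ mol L⁻¹
[OH⁻] = (1.85×10⁻⁵)(370)/403 = 1.70×10⁻⁵ mol L⁻¹
Q = [Ni²⁺][OH⁻]^2 = 6.26×10⁻¹⁵
Q = 6.26×10⁻¹⁵ > Ksp = 9.39×10⁻¹⁶, so the solution is supersaturated and Ni(OH)₂ precipitates.

Yes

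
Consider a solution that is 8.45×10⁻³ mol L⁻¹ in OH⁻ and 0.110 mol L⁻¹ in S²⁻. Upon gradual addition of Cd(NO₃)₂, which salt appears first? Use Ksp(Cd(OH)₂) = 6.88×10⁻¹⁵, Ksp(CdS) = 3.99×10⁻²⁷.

Each salt precipitates once Q = Ksp for that salt.
For Cd(OH)₂: [Cd²⁺] = (Ksp/[OH⁻]^2) = 9.64×10⁻¹¹ mol L⁻¹
For CdS: [Cd²⁺] = (Ksp/[S²⁻]) = 3.63×10⁻²⁶ mol L⁻¹
Since CdS needs less Cd²⁺ to reach saturation, it precipitates first.

CdS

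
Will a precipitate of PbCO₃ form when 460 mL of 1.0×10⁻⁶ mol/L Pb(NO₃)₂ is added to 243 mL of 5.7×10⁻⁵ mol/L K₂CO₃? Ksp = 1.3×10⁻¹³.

The combined volume is 703 mL.
[Pb²⁺] = (1.0×10⁻⁶)(460)/703 = 6.5×10⁻⁷ mol/L
[CO₃²⁻] = (5.7×10⁻⁵)(243)/703 = 2.0×10⁻⁵ mol/L
Q = [Pb²⁺][CO₃²⁻] = 1.3×10⁻¹¹
Because Q > Ksp (1.3×10⁻¹¹ vs 1.3×10⁻¹³), a precipitate of PbCO₃ forms.

Yes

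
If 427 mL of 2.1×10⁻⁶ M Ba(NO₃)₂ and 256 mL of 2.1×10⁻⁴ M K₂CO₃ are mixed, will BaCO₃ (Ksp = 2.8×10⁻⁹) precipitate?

After mixing, V = 427 mL + 256 mL = 683 mL.
[Ba²⁺] = (2.1×10⁻⁶)(427)/683 = 1.3×10⁻⁶ M
[CO₃²⁻] = (2.1×10⁻⁴)(256)/683 = 7.9×10⁻⁵ M
Q = [Ba²⁺][CO₃²⁻] = 1.0×10⁻¹⁰
Q < Ksp (1.0×10⁻¹⁰ vs 2.8×10⁻⁹); the solution remains unsaturated and no precipitate forms.

No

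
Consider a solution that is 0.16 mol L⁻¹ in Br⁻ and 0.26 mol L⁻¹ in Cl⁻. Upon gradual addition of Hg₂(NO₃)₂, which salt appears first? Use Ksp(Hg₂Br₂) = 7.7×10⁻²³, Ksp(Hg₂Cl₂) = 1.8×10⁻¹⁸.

Precipitation begins when Q = Ksp.
For Hg₂Br₂: [Hg₂²⁺] = (Ksp/[Br⁻]^2) = 3.0×10⁻²¹ mol L⁻¹
For Hg₂Cl₂: [Hg₂²⁺] = (Ksp/[Cl⁻]^2) = 2.7×10⁻¹⁷ mol L⁻¹
Since Hg₂Br₂ needs less Hg₂²⁺ to reach saturation, it precipitates first.

Hg₂Br₂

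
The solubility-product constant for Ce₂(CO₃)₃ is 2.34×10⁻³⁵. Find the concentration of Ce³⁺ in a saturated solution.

Ce₂(CO₃)₃(s) ⇌ 2 Ce³⁺(aq) + 3 CO₃²⁻(aq)
If s mol/L of Ce₂(CO₃)₃ dissolves, [Ce³⁺] = 2s and [CO₃²⁻] = 3s.
Ksp = [Ce³⁺]^2[CO₃²⁻]^3 = (2s)^2 · (3s)^3 = 108s^5 = 2.34×10⁻³⁵
s = 4.65×10⁻⁸ mol L⁻¹
[Ce³⁺] = 2s = 9.29×10⁻⁸ mol L⁻¹

9.29×10⁻⁸ M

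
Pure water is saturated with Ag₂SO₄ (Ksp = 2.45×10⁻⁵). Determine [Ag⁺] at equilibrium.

3.66×10⁻² M

Ag₂SO₄(s) ⇌ 2 Ag⁺(aq) + SO₄²⁻(aq)
Call the molar solubility s, so that [Ag⁺] = 2s and [SO₄²⁻] = s.
Ksp = [Ag⁺]^2[SO₄²⁻] = (2s)^2 · s = 4s^3 = 2.45×10⁻⁵
s = 1.83×10⁻² M
[Ag⁺] = 2s = 3.66×10⁻² M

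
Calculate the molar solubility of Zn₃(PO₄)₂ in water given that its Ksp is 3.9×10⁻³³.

Zn₃(PO₄)₂(s) ⇌ 3 Zn²⁺(aq) + 2 PO₄³⁻(aq)
Let s be the molar solubility. Then [Zn²⁺] = 3s and [PO₄³⁻] = 2s.
Ksp = [Zn²⁺]^3[PO₄³⁻]^2 = (3s)^3 · (2s)^2 = 108s^5
108s^5 = 3.9×10⁻³³  ⇒  s^5 = 3.6×10⁻³⁵
s = (3.6×10⁻³⁵)^(1/5) = 1.3×10⁻⁷ mol L⁻¹

1.3×10⁻⁷ M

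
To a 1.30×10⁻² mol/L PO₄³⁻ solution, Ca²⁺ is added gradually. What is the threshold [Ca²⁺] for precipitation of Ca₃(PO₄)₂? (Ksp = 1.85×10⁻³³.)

2.22×10⁻¹⁰ M

Precipitation of each salt begins when its ion product equals Ksp.
Ca₃(PO₄)₂(s) ⇌ 3 Ca²⁺(aq) + 2 PO₄³⁻(aq)
Ksp = [Ca²⁺]^3[PO₄³⁻]^2 = [Ca²⁺]^3(1.30×10⁻²)^2
[Ca²⁺]^3 = 1.85×10⁻³³ / (1.30×10⁻²)^2 = 1.09×10⁻²⁹
[Ca²⁺] = 2.22×10⁻¹⁰ mol/L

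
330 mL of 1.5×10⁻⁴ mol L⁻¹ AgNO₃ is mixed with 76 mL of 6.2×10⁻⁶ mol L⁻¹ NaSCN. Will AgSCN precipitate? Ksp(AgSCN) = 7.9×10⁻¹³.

Yes

The combined volume is 406 mL.
[Ag⁺] = (1.5×10⁻⁴)(330)/406 = 1.2×10⁻⁴ mol L⁻¹
[SCN⁻] = (6.2×10⁻⁶)(76)/406 = 1.2×10⁻⁶ mol L⁻¹
Q = [Ag⁺][SCN⁻] = 1.4×10⁻¹⁰
Q = 1.4×10⁻¹⁰ > Ksp = 7.9×10⁻¹³, so the solution is supersaturated and AgSCN precipitates.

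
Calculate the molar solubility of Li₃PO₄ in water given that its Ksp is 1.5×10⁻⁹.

Li₃PO₄(s) ⇌ 3 Li⁺(aq) + PO₄³⁻(aq)
For each mole of Li₃PO₄ that dissolves per liter, [Li⁺] = 3s and [PO₄³⁻] = s; let s denote this solubility.
Ksp = [Li⁺]^3[PO₄³⁻] = (3s)^3 · s = 27s^4
27s^4 = 1.5×10⁻⁹  ⇒  s^4 = 5.6×10⁻¹¹
s = (5.6×10⁻¹¹)^(1/4) = 2.7×10⁻³ M

2.7×10⁻³ M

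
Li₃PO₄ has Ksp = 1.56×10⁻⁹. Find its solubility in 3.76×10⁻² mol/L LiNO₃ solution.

Li₃PO₄(s) ⇌ 3 Li⁺(aq) + PO₄³⁻(aq)
With Li⁺ already at 3.76×10⁻² mol/L and s small, take [Li⁺] ≈ 3.76×10⁻² mol/L and [PO₄³⁻] = s.
Ksp = [Li⁺]^3[PO₄³⁻] = (3.76×10⁻²)^3s
s = 1.56×10⁻⁹ / (3.76×10⁻²)^3 = 2.93×10⁻⁵
s = 2.93×10⁻⁵ mol/L

2.93×10⁻⁵ M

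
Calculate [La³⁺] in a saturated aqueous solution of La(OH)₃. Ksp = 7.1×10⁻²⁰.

7.2×10⁻⁶ M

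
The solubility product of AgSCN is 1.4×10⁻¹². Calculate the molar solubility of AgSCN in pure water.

1.2×10⁻⁶ M

AgSCN(s) ⇌ Ag⁺(aq) + SCN⁻(aq)
With molar solubility s: [Ag⁺] = s, [SCN⁻] = s.
Ksp = [Ag⁺][SCN⁻] = s · s = s^2
s^2 = 1.4×10⁻¹²
Taking the 2nd root, s = 1.2×10⁻⁶ M.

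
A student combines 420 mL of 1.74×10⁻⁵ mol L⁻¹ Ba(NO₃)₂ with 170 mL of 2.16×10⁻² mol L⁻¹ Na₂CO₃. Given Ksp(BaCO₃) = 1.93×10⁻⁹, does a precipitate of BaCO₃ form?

The combined volume is 590 mL.
[Ba²⁺] = (1.74×10⁻⁵)(420)/590 = 1.24×10⁻⁵ mol L⁻¹
[CO₃²⁻] = (2.16×10⁻²)(170)/590 = 6.22×10⁻³ mol L⁻¹
Q = [Ba²⁺][CO₃²⁻] = 7.71×10⁻⁸
Since Q (7.71×10⁻⁸) exceeds Ksp (1.93×10⁻⁹), BaCO₃ will precipitate.

Yes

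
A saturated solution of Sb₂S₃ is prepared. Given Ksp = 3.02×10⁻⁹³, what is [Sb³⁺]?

Sb₂S₃(s) ⇌ 2 Sb³⁺(aq) + 3 S²⁻(aq)
Let s be the molar solubility. Then [Sb³⁺] = 2s and [S²⁻] = 3s.
Ksp = [Sb³⁺]^2[S²⁻]^3 = (2s)^2 · (3s)^3 = 108s^5 = 3.02×10⁻⁹³
s = 1.23×10⁻¹⁹ M
[Sb³⁺] = 2s = 2.46×10⁻¹⁹ M

2.46×10⁻¹⁹ M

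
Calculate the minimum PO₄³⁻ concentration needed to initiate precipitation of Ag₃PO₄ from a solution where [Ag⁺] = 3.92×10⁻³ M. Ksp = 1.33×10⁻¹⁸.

2.21×10⁻¹¹ M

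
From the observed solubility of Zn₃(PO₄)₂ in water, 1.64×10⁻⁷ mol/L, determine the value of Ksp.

Ksp = 1.28×10⁻³²

Zn₃(PO₄)₂(s) ⇌ 3 Zn²⁺(aq) + 2 PO₄³⁻(aq)
If s mol/L of Zn₃(PO₄)₂ dissolves, [Zn²⁺] = 3s and [PO₄³⁻] = 2s.
Ksp = [Zn²⁺]^3[PO₄³⁻]^2 = (3s)^3 · (2s)^2 = 108s^5
Ksp = 108 × (1.64×10⁻⁷)^5 = 1.28×10⁻³²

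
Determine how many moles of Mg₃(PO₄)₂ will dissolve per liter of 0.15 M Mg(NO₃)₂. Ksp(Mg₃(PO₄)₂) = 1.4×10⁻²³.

3.2×10⁻¹¹ M

Mg₃(PO₄)₂(s) ⇌ 3 Mg²⁺(aq) + 2 PO₄³⁻(aq)
With Mg²⁺ already at 0.15 M and s small, take [Mg²⁺] ≈ 0.15 M and [PO₄³⁻] = 2s.
Ksp = [Mg²⁺]^3[PO₄³⁻]^2 = (0.15)^3(2s)^2
(2s)^2 = 1.4×10⁻²³ / (0.15)^3 = 4.1×10⁻²¹
s = 3.2×10⁻¹¹ M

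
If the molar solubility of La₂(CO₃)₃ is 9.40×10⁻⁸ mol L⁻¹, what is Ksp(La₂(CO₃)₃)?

Ksp = 7.93×10⁻³⁴

La₂(CO₃)₃(s) ⇌ 2 La³⁺(aq) + 3 CO₃²⁻(aq)
If s mol/L of La₂(CO₃)₃ dissolves, [La³⁺] = 2s and [CO₃²⁻] = 3s.
Ksp = [La³⁺]^2[CO₃²⁻]^3 = (2s)^2 · (3s)^3 = 108s^5
Ksp = 108 × (9.40×10⁻⁸)^5 = 7.93×10⁻³⁴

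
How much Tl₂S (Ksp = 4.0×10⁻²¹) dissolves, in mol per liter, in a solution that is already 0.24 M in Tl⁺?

6.9×10⁻²⁰ M

Tl₂S(s) ⇌ 2 Tl⁺(aq) + S²⁻(aq)
Tl⁺ is already present at 0.24 M. If s mol/L of Tl₂S dissolves, [S²⁻] = s while [Tl⁺] ≈ 0.24 M.
Ksp = [Tl⁺]^2[S²⁻] = (0.24)^2s
s = 4.0×10⁻²¹ / (0.24)^2 = 6.9×10⁻²⁰
s = 6.9×10⁻²⁰ M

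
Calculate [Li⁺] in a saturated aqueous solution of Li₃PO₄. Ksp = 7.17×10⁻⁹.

Li₃PO₄(s) ⇌ 3 Li⁺(aq) + PO₄³⁻(aq)
Let s be the molar solubility. Then [Li⁺] = 3s and [PO₄³⁻] = s.
Ksp = [Li⁺]^3[PO₄³⁻] = (3s)^3 · s = 27s^4 = 7.17×10⁻⁹
s = 4.04×10⁻³ mol L⁻¹
[Li⁺] = 3s = 1.21×10⁻² mol L⁻¹

1.21×10⁻² M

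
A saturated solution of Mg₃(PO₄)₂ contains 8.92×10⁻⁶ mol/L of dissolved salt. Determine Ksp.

Ksp = 6.10×10⁻²⁴

Mg₃(PO₄)₂(s) ⇌ 3 Mg²⁺(aq) + 2 PO₄³⁻(aq)
With molar solubility s: [Mg²⁺] = 3s, [PO₄³⁻] = 2s.
Ksp = [Mg²⁺]^3[PO₄³⁻]^2 = (3s)^3 · (2s)^2 = 108s^5
Ksp = 108 × (8.92×10⁻⁶)^5 = 6.10×10⁻²⁴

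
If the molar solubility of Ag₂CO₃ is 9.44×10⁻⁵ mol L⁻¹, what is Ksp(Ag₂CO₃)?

Ag₂CO₃(s) ⇌ 2 Ag⁺(aq) + CO₃²⁻(aq)
For each mole of Ag₂CO₃ that dissolves per liter, [Ag⁺] = 2s and [CO₃²⁻] = s; let s denote this solubility.
Ksp = [Ag⁺]^2[CO₃²⁻] = (2s)^2 · s = 4s^3
Ksp = 4 × (9.44×10⁻⁵)^3 = 3.36×10⁻¹²

Ksp = 3.36×10⁻¹²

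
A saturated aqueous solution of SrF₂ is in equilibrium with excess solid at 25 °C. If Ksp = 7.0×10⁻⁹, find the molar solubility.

1.2×10⁻³ M

SrF₂(s) ⇌ Sr²⁺(aq) + 2 F⁻(aq)
Call the molar solubility s, so that [Sr²⁺] = s and [F⁻] = 2s.
Ksp = [Sr²⁺][F⁻]^2 = s · (2s)^2 = 4s^3
4s^3 = 7.0×10⁻⁹  ⇒  s^3 = 1.8×10⁻⁹
s = (1.8×10⁻⁹)^(1/3) = 1.2×10⁻³ M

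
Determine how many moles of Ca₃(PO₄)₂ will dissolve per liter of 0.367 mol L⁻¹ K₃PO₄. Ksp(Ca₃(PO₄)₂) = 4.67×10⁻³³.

Ca₃(PO₄)₂(s) ⇌ 3 Ca²⁺(aq) + 2 PO₄³⁻(aq)
The solution already contains PO₄³⁻ at 0.367 mol L⁻¹. Let s be the molar solubility of Ca₃(PO₄)₂.
[PO₄³⁻] ≈ 0.367 mol L⁻¹ (common ion dominates); [Ca²⁺] = 3s.
Ksp = [Ca²⁺]^3[PO₄³⁻]^2 = (3s)^3(0.367)^2
(3s)^3 = 4.67×10⁻³³ / (0.367)^2 = 3.47×10⁻³²
s = 1.09×10⁻¹¹ mol L⁻¹

1.09×10⁻¹¹ M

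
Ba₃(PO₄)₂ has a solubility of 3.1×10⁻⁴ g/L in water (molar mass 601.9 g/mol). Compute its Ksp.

Ksp = 3.9×10⁻³⁰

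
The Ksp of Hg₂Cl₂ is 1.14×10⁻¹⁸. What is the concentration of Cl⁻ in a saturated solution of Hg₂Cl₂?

Hg₂Cl₂(s) ⇌ Hg₂²⁺(aq) + 2 Cl⁻(aq)
With molar solubility s: [Hg₂²⁺] = s, [Cl⁻] = 2s.
Ksp = [Hg₂²⁺][Cl⁻]^2 = s · (2s)^2 = 4s^3 = 1.14×10⁻¹⁸
s = 6.58×10⁻⁷ mol L⁻¹
[Cl⁻] = 2s = 1.32×10⁻⁶ mol L⁻¹

1.32×10⁻⁶ M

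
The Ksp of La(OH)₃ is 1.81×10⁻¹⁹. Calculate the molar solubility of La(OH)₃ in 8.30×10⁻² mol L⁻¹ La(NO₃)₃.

4.32×10⁻⁷ M

La(OH)₃(s) ⇌ La³⁺(aq) + 3 OH⁻(aq)
La³⁺ is already present at 8.30×10⁻² mol L⁻¹. If s mol/L of La(OH)₃ dissolves, [OH⁻] = 3s while [La³⁺] ≈ 8.30×10⁻² mol L⁻¹.
Ksp = [La³⁺][OH⁻]^3 = (8.30×10⁻²)(3s)^3
(3s)^3 = 1.81×10⁻¹⁹ / (8.30×10⁻²) = 2.18×10⁻¹⁸
s = 4.32×10⁻⁷ mol L⁻¹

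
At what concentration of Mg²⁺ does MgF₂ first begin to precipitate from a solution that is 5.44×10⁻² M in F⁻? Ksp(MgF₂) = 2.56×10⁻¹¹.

8.65×10⁻⁹ M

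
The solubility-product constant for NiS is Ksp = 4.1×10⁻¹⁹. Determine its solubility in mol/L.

6.4×10⁻¹⁰ M

NiS(s) ⇌ Ni²⁺(aq) + S²⁻(aq)
Let s be the molar solubility. Then [Ni²⁺] = s and [S²⁻] = s.
Ksp = [Ni²⁺][S²⁻] = s · s = s^2
s^2 = 4.1×10⁻¹⁹
Taking the 2nd root, s = 6.4×10⁻¹⁰ mol L⁻¹.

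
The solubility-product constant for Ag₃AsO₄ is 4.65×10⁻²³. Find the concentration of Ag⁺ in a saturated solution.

Ag₃AsO₄(s) ⇌ 3 Ag⁺(aq) + AsO₄³⁻(aq)
For each mole of Ag₃AsO₄ that dissolves per liter, [Ag⁺] = 3s and [AsO₄³⁻] = s; let s denote this solubility.
Ksp = [Ag⁺]^3[AsO₄³⁻] = (3s)^3 · s = 27s^4 = 4.65×10⁻²³
s = 1.15×10⁻⁶ mol/L
[Ag⁺] = 3s = 3.44×10⁻⁶ mol/L

3.44×10⁻⁶ M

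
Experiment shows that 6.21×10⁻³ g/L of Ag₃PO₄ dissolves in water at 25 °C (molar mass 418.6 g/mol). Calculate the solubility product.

Convert to molarity: s = 6.21×10⁻³ / 418.6 = 1.4835×10⁻⁵ mol/L
Ag₃PO₄(s) ⇌ 3 Ag⁺(aq) + PO₄³⁻(aq)
Let s be the molar solubility. Then [Ag⁺] = 3s and [PO₄³⁻] = s.
Ksp = [Ag⁺]^3[PO₄³⁻] = (3s)^3 · s = 27s^4
Ksp = 27 × (1.4835×10⁻⁵)^4 = 1.31×10⁻¹⁸

Ksp = 1.31×10⁻¹⁸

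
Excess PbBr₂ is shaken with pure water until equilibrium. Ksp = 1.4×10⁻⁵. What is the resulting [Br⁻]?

PbBr₂(s) ⇌ Pb²⁺(aq) + 2 Br⁻(aq)
If s mol/L of PbBr₂ dissolves, [Pb²⁺] = s and [Br⁻] = 2s.
Ksp = [Pb²⁺][Br⁻]^2 = s · (2s)^2 = 4s^3 = 1.4×10⁻⁵
s = 1.5×10⁻² M
[Br⁻] = 2s = 3.0×10⁻² M

3.0×10⁻² M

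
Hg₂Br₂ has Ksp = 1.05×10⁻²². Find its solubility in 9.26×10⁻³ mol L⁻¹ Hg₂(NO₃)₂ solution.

Hg₂Br₂(s) ⇌ Hg₂²⁺(aq) + 2 Br⁻(aq)
The solution already contains Hg₂²⁺ at 9.26×10⁻³ mol L⁻¹. Let s be the molar solubility of Hg₂Br₂.
[Hg₂²⁺] ≈ 9.26×10⁻³ mol L⁻¹ (common ion dominates); [Br⁻] = 2s.
Ksp = [Hg₂²⁺][Br⁻]^2 = (9.26×10⁻³)(2s)^2
(2s)^2 = 1.05×10⁻²² / (9.26×10⁻³) = 1.13×10⁻²⁰
s = 5.32×10⁻¹¹ mol L⁻¹

5.32×10⁻¹¹ M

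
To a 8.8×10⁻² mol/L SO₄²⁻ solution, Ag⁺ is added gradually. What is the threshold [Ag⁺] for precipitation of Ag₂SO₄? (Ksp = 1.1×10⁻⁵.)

Precipitation begins when Q = Ksp.
Ag₂SO₄(s) ⇌ 2 Ag⁺(aq) + SO₄²⁻(aq)
Ksp = [Ag⁺]^2[SO₄²⁻] = [Ag⁺]^2(8.8×10⁻²)
[Ag⁺]^2 = 1.1×10⁻⁵ / (8.8×10⁻²) = 1.3×10⁻⁴
[Ag⁺] = 1.1×10⁻² mol/L

1.1×10⁻² M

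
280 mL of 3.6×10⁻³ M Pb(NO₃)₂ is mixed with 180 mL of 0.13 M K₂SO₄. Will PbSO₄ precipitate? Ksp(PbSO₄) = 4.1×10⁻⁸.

Total volume after mixing = 280 + 180 = 460 mL.
[Pb²⁺] = (3.6×10⁻³)(280)/460 = 2.2×10⁻³ M
[SO₄²⁻] = (0.13)(180)/460 = 5.1×10⁻² M
Q = [Pb²⁺][SO₄²⁻] = 1.1×10⁻⁴
Since Q (1.1×10⁻⁴) exceeds Ksp (4.1×10⁻⁸), PbSO₄ will precipitate.

Yes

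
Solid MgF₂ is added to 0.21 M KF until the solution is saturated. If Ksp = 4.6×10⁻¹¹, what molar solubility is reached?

1.0×10⁻⁹ M

MgF₂(s) ⇌ Mg²⁺(aq) + 2 F⁻(aq)
With F⁻ already at 0.21 M and s small, take [F⁻] ≈ 0.21 M and [Mg²⁺] = s.
Ksp = [Mg²⁺][F⁻]^2 = s(0.21)^2
s = 4.6×10⁻¹¹ / (0.21)^2 = 1.0×10⁻⁹
s = 1.0×10⁻⁹ M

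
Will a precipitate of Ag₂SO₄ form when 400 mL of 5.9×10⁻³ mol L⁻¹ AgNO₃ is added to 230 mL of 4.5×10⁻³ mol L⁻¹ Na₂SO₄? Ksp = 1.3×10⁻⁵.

The combined volume is 630 mL.
[Ag⁺] = (5.9×10⁻³)(400)/630 = 3.7×10⁻³ mol L⁻¹
[SO₄²⁻] = (4.5×10⁻³)(230)/630 = 1.6×10⁻³ mol L⁻¹
Q = [Ag⁺]^2[SO₄²⁻] = 2.3×10⁻⁸
Q < Ksp (2.3×10⁻⁸ vs 1.3×10⁻⁵); the solution remains unsaturated and no precipitate forms.

No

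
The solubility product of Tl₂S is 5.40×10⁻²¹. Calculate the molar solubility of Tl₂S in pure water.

1.11×10⁻⁷ M

Tl₂S(s) ⇌ 2 Tl⁺(aq) + S²⁻(aq)
Let s be the molar solubility. Then [Tl⁺] = 2s and [S²⁻] = s.
Ksp = [Tl⁺]^2[S²⁻] = (2s)^2 · s = 4s^3
4s^3 = 5.40×10⁻²¹  ⇒  s^3 = 1.35×10⁻²¹
s = (1.35×10⁻²¹)^(1/3) = 1.11×10⁻⁷ mol/L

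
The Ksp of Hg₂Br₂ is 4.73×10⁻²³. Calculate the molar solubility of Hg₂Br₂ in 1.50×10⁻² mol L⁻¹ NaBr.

2.10×10⁻¹⁹ M

Hg₂Br₂(s) ⇌ Hg₂²⁺(aq) + 2 Br⁻(aq)
Let s be the solubility of Hg₂Br₂ here. The common ion gives [Br⁻] ≈ 1.50×10⁻² mol L⁻¹, and [Hg₂²⁺] = s.
Ksp = [Hg₂²⁺][Br⁻]^2 = s(1.50×10⁻²)^2
s = 4.73×10⁻²³ / (1.50×10⁻²)^2 = 2.10×10⁻¹⁹
s = 2.10×10⁻¹⁹ mol L⁻¹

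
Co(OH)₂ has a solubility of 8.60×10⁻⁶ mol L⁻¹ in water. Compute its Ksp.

Co(OH)₂(s) ⇌ Co²⁺(aq) + 2 OH⁻(aq)
Call the molar solubility s, so that [Co²⁺] = s and [OH⁻] = 2s.
Ksp = [Co²⁺][OH⁻]^2 = s · (2s)^2 = 4s^3
Ksp = 4 × (8.60×10⁻⁶)^3 = 2.54×10⁻¹⁵

Ksp = 2.54×10⁻¹⁵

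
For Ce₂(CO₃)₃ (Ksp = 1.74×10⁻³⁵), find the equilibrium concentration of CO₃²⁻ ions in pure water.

Ce₂(CO₃)₃(s) ⇌ 2 Ce³⁺(aq) + 3 CO₃²⁻(aq)
Call the molar solubility s, so that [Ce³⁺] = 2s and [CO₃²⁻] = 3s.
Ksp = [Ce³⁺]^2[CO₃²⁻]^3 = (2s)^2 · (3s)^3 = 108s^5 = 1.74×10⁻³⁵
s = 4.38×10⁻⁸ mol/L
[CO₃²⁻] = 3s = 1.31×10⁻⁷ mol/L

1.31×10⁻⁷ M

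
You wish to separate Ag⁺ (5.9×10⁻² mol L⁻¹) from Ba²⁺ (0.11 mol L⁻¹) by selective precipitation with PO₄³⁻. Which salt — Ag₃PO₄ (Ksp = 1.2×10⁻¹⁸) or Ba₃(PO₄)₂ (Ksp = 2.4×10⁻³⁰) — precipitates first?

Precipitation begins when Q = Ksp.
For Ag₃PO₄: [PO₄³⁻] = (Ksp/[Ag⁺]^3) = 5.8×10⁻¹⁵ mol L⁻¹
For Ba₃(PO₄)₂: [PO₄³⁻] = (Ksp/[Ba²⁺]^3)^(1/2) = 4.2×10⁻¹⁴ mol L⁻¹
Ag₃PO₄ requires the lower [PO₄³⁻], so it precipitates first.

Ag₃PO₄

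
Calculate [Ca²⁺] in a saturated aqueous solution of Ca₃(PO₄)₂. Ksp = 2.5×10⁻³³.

Ca₃(PO₄)₂(s) ⇌ 3 Ca²⁺(aq) + 2 PO₄³⁻(aq)
If s mol/L of Ca₃(PO₄)₂ dissolves, [Ca²⁺] = 3s and [PO₄³⁻] = 2s.
Ksp = [Ca²⁺]^3[PO₄³⁻]^2 = (3s)^3 · (2s)^2 = 108s^5 = 2.5×10⁻³³
s = 1.2×10⁻⁷ mol/L
[Ca²⁺] = 3s = 3.5×10⁻⁷ mol/L

3.5×10⁻⁷ M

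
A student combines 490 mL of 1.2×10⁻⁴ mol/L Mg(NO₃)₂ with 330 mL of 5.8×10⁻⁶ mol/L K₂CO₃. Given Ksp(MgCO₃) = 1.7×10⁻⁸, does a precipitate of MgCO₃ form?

No

The combined volume is 820 mL.
[Mg²⁺] = (1.2×10⁻⁴)(490)/820 = 7.2×10⁻⁵ mol/L
[CO₃²⁻] = (5.8×10⁻⁶)(330)/820 = 2.3×10⁻⁶ mol/L
Q = [Mg²⁺][CO₃²⁻] = 1.7×10⁻¹⁰
Q < Ksp (1.7×10⁻¹⁰ vs 1.7×10⁻⁸); the solution remains unsaturated and no precipitate forms.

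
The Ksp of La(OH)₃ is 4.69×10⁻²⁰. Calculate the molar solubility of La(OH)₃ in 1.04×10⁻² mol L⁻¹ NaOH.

4.17×10⁻¹⁴ M

La(OH)₃(s) ⇌ La³⁺(aq) + 3 OH⁻(aq)
With OH⁻ already at 1.04×10⁻² mol L⁻¹ and s small, take [OH⁻] ≈ 1.04×10⁻² mol L⁻¹ and [La³⁺] = s.
Ksp = [La³⁺][OH⁻]^3 = s(1.04×10⁻²)^3
s = 4.69×10⁻²⁰ / (1.04×10⁻²)^3 = 4.17×10⁻¹⁴
s = 4.17×10⁻¹⁴ mol L⁻¹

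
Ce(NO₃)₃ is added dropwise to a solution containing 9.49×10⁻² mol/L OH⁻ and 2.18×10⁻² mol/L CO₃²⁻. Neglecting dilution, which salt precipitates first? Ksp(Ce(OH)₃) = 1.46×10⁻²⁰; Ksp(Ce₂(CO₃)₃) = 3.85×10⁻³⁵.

Precipitation begins when Q = Ksp.
For Ce(OH)₃: [Ce³⁺] = (Ksp/[OH⁻]^3) = 1.71×10⁻¹⁷ mol/L
For Ce₂(CO₃)₃: [Ce³⁺] = (Ksp/[CO₃²⁻]^3)^(1/2) = 1.93×10⁻¹⁵ mol/L
The smaller threshold [Ce³⁺] is reached first, so Ce(OH)₃ precipitates first.

Ce(OH)₃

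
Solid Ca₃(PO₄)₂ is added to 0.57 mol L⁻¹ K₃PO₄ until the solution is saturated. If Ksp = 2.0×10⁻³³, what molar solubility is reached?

Ca₃(PO₄)₂(s) ⇌ 3 Ca²⁺(aq) + 2 PO₄³⁻(aq)
PO₄³⁻ is already present at 0.57 mol L⁻¹. If s mol/L of Ca₃(PO₄)₂ dissolves, [Ca²⁺] = 3s while [PO₄³⁻] ≈ 0.57 mol L⁻¹.
Ksp = [Ca²⁺]^3[PO₄³⁻]^2 = (3s)^3(0.57)^2
(3s)^3 = 2.0×10⁻³³ / (0.57)^2 = 6.2×10⁻³³
s = 6.1×10⁻¹² mol L⁻¹

6.1×10⁻¹² M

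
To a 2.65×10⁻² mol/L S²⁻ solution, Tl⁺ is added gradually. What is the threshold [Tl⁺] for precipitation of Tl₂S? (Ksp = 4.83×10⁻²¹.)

4.27×10⁻¹⁰ M

A salt starts to precipitate once the ion product Q reaches its Ksp.
Tl₂S(s) ⇌ 2 Tl⁺(aq) + S²⁻(aq)
Ksp = [Tl⁺]^2[S²⁻] = [Tl⁺]^2(2.65×10⁻²)
[Tl⁺]^2 = 4.83×10⁻²¹ / (2.65×10⁻²) = 1.82×10⁻¹⁹
[Tl⁺] = 4.27×10⁻¹⁰ mol/L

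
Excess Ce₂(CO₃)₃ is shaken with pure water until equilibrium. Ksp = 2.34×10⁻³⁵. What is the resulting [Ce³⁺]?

9.29×10⁻⁸ M

Ce₂(CO₃)₃(s) ⇌ 2 Ce³⁺(aq) + 3 CO₃²⁻(aq)
With molar solubility s: [Ce³⁺] = 2s, [CO₃²⁻] = 3s.
Ksp = [Ce³⁺]^2[CO₃²⁻]^3 = (2s)^2 · (3s)^3 = 108s^5 = 2.34×10⁻³⁵
s = 4.65×10⁻⁸ M
[Ce³⁺] = 2s = 9.29×10⁻⁸ M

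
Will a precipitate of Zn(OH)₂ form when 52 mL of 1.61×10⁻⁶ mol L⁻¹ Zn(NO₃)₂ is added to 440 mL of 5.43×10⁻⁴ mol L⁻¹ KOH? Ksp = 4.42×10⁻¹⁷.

Yes

Total volume after mixing = 52 + 440 = 492 mL.
[Zn²⁺] = (1.61×10⁻⁶)(52)/492 = 1.70×10⁻⁷ mol L⁻¹
[OH⁻] = (5.43×10⁻⁴)(440)/492 = 4.86×10⁻⁴ mol L⁻¹
Q = [Zn²⁺][OH⁻]^2 = 4.01×10⁻¹⁴
Q = 4.01×10⁻¹⁴ > Ksp = 4.42×10⁻¹⁷, so the solution is supersaturated and Zn(OH)₂ precipitates.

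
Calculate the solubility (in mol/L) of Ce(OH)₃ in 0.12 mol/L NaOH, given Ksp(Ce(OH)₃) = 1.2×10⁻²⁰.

Ce(OH)₃(s) ⇌ Ce³⁺(aq) + 3 OH⁻(aq)
Let s be the solubility of Ce(OH)₃ here. The common ion gives [OH⁻] ≈ 0.12 mol/L, and [Ce³⁺] = s.
Ksp = [Ce³⁺][OH⁻]^3 = s(0.12)^3
s = 1.2×10⁻²⁰ / (0.12)^3 = 6.9×10⁻¹⁸
s = 6.9×10⁻¹⁸ mol/L

6.9×10⁻¹⁸ M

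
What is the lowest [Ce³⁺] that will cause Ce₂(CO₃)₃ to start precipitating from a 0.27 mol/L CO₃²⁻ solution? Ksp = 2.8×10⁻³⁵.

3.8×10⁻¹⁷ M

Precipitation of each salt begins when its ion product equals Ksp.
Ce₂(CO₃)₃(s) ⇌ 2 Ce³⁺(aq) + 3 CO₃²⁻(aq)
Ksp = [Ce³⁺]^2[CO₃²⁻]^3 = [Ce³⁺]^2(0.27)^3
[Ce³⁺]^2 = 2.8×10⁻³⁵ / (0.27)^3 = 1.4×10⁻³³
[Ce³⁺] = 3.8×10⁻¹⁷ mol/L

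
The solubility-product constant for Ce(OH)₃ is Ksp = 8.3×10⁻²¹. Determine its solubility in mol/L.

4.2×10⁻⁶ M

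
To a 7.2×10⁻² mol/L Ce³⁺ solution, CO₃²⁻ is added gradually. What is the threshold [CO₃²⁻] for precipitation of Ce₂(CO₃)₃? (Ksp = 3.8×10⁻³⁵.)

1.9×10⁻¹¹ M

The threshold for precipitation is Q = Ksp.
Ce₂(CO₃)₃(s) ⇌ 2 Ce³⁺(aq) + 3 CO₃²⁻(aq)
Ksp = [Ce³⁺]^2[CO₃²⁻]^3 = [CO₃²⁻]^3(7.2×10⁻²)^2
[CO₃²⁻]^3 = 3.8×10⁻³⁵ / (7.2×10⁻²)^2 = 7.3×10⁻³³
[CO₃²⁻] = 1.9×10⁻¹¹ mol/L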